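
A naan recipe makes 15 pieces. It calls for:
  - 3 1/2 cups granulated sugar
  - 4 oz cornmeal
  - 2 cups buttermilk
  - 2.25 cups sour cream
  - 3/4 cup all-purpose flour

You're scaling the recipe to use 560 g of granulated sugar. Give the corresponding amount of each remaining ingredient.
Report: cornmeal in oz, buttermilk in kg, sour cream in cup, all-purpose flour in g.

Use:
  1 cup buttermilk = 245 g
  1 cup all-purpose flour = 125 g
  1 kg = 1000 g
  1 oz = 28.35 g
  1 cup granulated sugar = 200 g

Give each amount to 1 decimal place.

cornmeal: 3.2 oz; buttermilk: 0.4 kg; sour cream: 1.8 cup; all-purpose flour: 75.0 g

The original recipe has 700 g of granulated sugar, so the scaling factor is 560 ÷ 700 = 4/5 = 0.8.
cornmeal: 4 oz × 4/5 = 3.2 oz
buttermilk: 2 cup × 4/5 × 245 g/cup ÷ 1000 g/kg ≈ 0.4 kg
sour cream: 2.25 cup × 4/5 = 1.8 cup
all-purpose flour: 0.75 cup × 4/5 × 125 g/cup = 75.0 g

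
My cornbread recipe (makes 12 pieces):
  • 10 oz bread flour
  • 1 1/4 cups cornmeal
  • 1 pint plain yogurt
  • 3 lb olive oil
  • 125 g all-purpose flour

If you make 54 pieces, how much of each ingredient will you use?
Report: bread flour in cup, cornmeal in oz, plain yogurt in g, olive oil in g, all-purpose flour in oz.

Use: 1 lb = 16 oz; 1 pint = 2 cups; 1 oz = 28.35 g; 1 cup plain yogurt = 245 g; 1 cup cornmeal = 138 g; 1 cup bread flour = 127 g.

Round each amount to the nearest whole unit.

Scaling factor: 54/12 = 9/2 = 4.5.
bread flour: 10 oz × 9/2 × 28.35 g/oz ÷ 127 g/cup ≈ 10 cup
cornmeal: 1.25 cup × 9/2 × 138 g/cup ÷ 28.35 g/oz ≈ 27 oz
plain yogurt: 1 pint × 9/2 × 2 cup/pint × 245 g/cup = 2205 g
olive oil: 3 lb × 9/2 × 16 oz/lb × 28.35 g/oz ≈ 6124 g
all-purpose flour: 125 g × 9/2 ÷ 28.35 g/oz ≈ 20 oz

bread flour: 10 cup; cornmeal: 27 oz; plain yogurt: 2205 g; olive oil: 6124 g; all-purpose flour: 20 oz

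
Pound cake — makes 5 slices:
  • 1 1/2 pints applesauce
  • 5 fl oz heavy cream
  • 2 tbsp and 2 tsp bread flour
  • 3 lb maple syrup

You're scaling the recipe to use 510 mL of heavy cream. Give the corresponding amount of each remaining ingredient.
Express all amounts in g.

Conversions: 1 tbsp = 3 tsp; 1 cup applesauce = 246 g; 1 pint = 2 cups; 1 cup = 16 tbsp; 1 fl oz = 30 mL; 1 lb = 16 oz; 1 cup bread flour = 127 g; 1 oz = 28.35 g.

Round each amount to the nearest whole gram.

applesauce: 2509 g; bread flour: 72 g; maple syrup: 4627 g

The original recipe has 150 mL of heavy cream, so the scaling factor is 510 ÷ 150 = 17/5 = 3.4.
applesauce: 1.5 pint × 17/5 × 2 cup/pint × 246 g/cup ≈ 2509 g
bread flour: (2 tbsp + 2 tsp = 8/3 tbsp) × 17/5 ÷ 16 tbsp/cup × 127 g/cup ≈ 72 g
maple syrup: 3 lb × 17/5 × 16 oz/lb × 28.35 g/oz ≈ 4627 g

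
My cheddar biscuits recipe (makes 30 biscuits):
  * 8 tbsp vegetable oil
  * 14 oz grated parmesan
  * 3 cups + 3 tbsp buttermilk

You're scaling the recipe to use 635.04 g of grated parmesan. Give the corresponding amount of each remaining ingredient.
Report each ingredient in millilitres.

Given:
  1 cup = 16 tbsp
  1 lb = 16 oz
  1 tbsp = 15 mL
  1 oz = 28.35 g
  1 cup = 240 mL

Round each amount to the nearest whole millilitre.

The original recipe has 396.9 g of grated parmesan, so the scaling factor is 635.04 ÷ 396.9 = 8/5 = 1.6.
vegetable oil: 8 tbsp × 8/5 × 15 mL/tbsp = 192 mL
buttermilk: (3 cup + 3 tbsp = 3.1875 cup) × 8/5 × 240 mL/cup = 1224 mL

vegetable oil: 192 mL; buttermilk: 1224 mL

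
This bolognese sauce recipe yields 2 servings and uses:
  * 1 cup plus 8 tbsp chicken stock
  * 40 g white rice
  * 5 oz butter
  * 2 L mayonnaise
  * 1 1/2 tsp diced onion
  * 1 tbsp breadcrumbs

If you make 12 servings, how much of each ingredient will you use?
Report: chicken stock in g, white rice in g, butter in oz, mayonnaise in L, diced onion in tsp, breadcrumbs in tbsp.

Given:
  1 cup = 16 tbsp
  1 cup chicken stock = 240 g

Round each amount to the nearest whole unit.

chicken stock: 2160 g; white rice: 240 g; butter: 30 oz; mayonnaise: 12 L; diced onion: 9 tsp; breadcrumbs: 6 tbsp

Scaling factor: 12/2 = 6.
chicken stock: (1 cup + 8 tbsp = 1.5 cup) × 6 × 240 g/cup = 2160 g
white rice: 40 g × 6 = 240 g
butter: 5 oz × 6 = 30 oz
mayonnaise: 2 L × 6 = 12 L
diced onion: 1.5 tsp × 6 = 9 tsp
breadcrumbs: 1 tbsp × 6 = 6 tbsp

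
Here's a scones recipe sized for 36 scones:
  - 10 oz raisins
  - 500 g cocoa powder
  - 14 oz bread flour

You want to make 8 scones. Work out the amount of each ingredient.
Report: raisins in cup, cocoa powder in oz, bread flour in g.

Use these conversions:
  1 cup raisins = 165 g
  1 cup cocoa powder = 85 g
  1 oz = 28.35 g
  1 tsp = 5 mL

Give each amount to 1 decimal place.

raisins: 0.4 cup; cocoa powder: 3.9 oz; bread flour: 88.2 g

Scaling factor: 8/36 = 2/9.
raisins: 10 oz × 2/9 × 28.35 g/oz ÷ 165 g/cup ≈ 0.4 cup
cocoa powder: 500 g × 2/9 ÷ 28.35 g/oz ≈ 3.9 oz
bread flour: 14 oz × 2/9 × 28.35 g/oz = 88.2 g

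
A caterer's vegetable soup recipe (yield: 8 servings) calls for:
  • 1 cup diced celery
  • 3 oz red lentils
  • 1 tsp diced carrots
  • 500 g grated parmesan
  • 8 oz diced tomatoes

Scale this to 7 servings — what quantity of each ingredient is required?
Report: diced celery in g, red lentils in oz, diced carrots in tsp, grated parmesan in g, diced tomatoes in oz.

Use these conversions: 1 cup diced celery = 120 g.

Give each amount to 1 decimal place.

diced celery: 105.0 g; red lentils: 2.6 oz; diced carrots: 0.9 tsp; grated parmesan: 437.5 g; diced tomatoes: 7.0 oz

Scaling factor: 7/8 = 0.875.
diced celery: 1 cup × 7/8 × 120 g/cup = 105.0 g
red lentils: 3 oz × 7/8 ≈ 2.6 oz
diced carrots: 1 tsp × 7/8 ≈ 0.9 tsp
grated parmesan: 500 g × 7/8 = 437.5 g
diced tomatoes: 8 oz × 7/8 = 7.0 oz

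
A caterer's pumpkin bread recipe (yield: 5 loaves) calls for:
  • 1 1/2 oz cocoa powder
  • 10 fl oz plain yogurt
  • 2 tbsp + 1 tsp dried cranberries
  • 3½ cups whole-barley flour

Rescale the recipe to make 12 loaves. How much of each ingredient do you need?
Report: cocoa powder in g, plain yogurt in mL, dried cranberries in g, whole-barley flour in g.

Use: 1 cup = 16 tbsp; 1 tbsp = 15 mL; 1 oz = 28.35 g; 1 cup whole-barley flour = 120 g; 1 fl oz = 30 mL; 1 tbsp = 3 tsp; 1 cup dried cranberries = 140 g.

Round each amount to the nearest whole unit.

cocoa powder: 102 g; plain yogurt: 720 mL; dried cranberries: 49 g; whole-barley flour: 1008 g

Scaling factor: 12/5 = 2.4.
cocoa powder: 1.5 oz × 12/5 × 28.35 g/oz ≈ 102 g
plain yogurt: 10 fl oz × 12/5 × 30 mL/fl oz = 720 mL
dried cranberries: (2 tbsp + 1 tsp = 7/3 tbsp) × 12/5 ÷ 16 tbsp/cup × 140 g/cup = 49 g
whole-barley flour: 3.5 cup × 12/5 × 120 g/cup = 1008 g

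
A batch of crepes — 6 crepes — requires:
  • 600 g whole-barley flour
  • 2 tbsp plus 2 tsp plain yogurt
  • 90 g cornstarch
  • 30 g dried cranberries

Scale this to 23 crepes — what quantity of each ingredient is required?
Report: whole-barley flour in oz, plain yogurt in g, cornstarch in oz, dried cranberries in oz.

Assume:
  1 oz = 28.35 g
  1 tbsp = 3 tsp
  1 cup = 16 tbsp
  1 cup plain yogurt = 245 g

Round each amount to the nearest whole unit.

whole-barley flour: 81 oz; plain yogurt: 157 g; cornstarch: 12 oz; dried cranberries: 4 oz

Scaling factor: 23/6.
whole-barley flour: 600 g × 23/6 ÷ 28.35 g/oz ≈ 81 oz
plain yogurt: (2 tbsp + 2 tsp = 8/3 tbsp) × 23/6 ÷ 16 tbsp/cup × 245 g/cup ≈ 157 g
cornstarch: 90 g × 23/6 ÷ 28.35 g/oz ≈ 12 oz
dried cranberries: 30 g × 23/6 ÷ 28.35 g/oz ≈ 4 oz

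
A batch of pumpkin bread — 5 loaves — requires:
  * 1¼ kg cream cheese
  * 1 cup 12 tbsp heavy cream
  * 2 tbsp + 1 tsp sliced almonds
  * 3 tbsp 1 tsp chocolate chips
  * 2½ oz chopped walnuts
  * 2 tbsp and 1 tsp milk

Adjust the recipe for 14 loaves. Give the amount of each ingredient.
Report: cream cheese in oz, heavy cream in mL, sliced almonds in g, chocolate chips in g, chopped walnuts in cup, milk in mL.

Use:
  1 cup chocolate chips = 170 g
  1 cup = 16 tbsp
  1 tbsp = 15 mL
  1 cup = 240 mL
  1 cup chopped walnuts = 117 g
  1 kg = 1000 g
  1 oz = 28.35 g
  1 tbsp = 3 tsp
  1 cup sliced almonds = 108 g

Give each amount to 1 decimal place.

cream cheese: 123.5 oz; heavy cream: 1176.0 mL; sliced almonds: 44.1 g; chocolate chips: 99.2 g; chopped walnuts: 1.7 cup; milk: 98.0 mL

Scaling factor: 14/5 = 2.8.
cream cheese: 1.25 kg × 14/5 × 1000 g/kg ÷ 28.35 g/oz ≈ 123.5 oz
heavy cream: (1 cup + 12 tbsp = 1.75 cup) × 14/5 × 240 mL/cup = 1176.0 mL
sliced almonds: (2 tbsp + 1 tsp = 7/3 tbsp) × 14/5 ÷ 16 tbsp/cup × 108 g/cup = 44.1 g
chocolate chips: (3 tbsp + 1 tsp = 10/3 tbsp) × 14/5 ÷ 16 tbsp/cup × 170 g/cup ≈ 99.2 g
chopped walnuts: 2.5 oz × 14/5 × 28.35 g/oz ÷ 117 g/cup ≈ 1.7 cup
milk: (2 tbsp + 1 tsp = 7/3 tbsp) × 14/5 × 15 mL/tbsp = 98.0 mL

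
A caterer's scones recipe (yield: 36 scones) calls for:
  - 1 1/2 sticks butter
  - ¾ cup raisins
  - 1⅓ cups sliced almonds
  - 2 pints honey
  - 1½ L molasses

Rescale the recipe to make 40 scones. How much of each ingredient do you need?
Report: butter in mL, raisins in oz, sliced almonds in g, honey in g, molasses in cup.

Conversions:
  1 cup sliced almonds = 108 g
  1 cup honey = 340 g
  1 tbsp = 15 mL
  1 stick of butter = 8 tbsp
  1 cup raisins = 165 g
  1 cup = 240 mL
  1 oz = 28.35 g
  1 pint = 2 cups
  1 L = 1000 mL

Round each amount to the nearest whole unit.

butter: 200 mL; raisins: 5 oz; sliced almonds: 160 g; honey: 1511 g; molasses: 7 cup

Scaling factor: 40/36 = 10/9.
butter: 1.5 stick × 10/9 × 8 tbsp/stick × 15 mL/tbsp = 200 mL
raisins: 0.75 cup × 10/9 × 165 g/cup ÷ 28.35 g/oz ≈ 5 oz
sliced almonds: 4/3 cup × 10/9 × 108 g/cup = 160 g
honey: 2 pint × 10/9 × 2 cup/pint × 340 g/cup ≈ 1511 g
molasses: 1.5 L × 10/9 × 1000 mL/L ÷ 240 mL/cup ≈ 7 cup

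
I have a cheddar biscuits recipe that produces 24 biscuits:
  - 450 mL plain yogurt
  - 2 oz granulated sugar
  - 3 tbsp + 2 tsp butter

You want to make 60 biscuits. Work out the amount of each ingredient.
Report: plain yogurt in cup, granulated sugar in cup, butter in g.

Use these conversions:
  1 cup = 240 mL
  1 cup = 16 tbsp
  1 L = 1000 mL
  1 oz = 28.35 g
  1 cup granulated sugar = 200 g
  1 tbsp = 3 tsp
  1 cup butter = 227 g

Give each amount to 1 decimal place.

plain yogurt: 4.7 cup; granulated sugar: 0.7 cup; butter: 130.1 g

Scaling factor: 60/24 = 5/2 = 2.5.
plain yogurt: 450 mL × 5/2 ÷ 240 mL/cup ≈ 4.7 cup
granulated sugar: 2 oz × 5/2 × 28.35 g/oz ÷ 200 g/cup ≈ 0.7 cup
butter: (3 tbsp + 2 tsp = 11/3 tbsp) × 5/2 ÷ 16 tbsp/cup × 227 g/cup ≈ 130.1 g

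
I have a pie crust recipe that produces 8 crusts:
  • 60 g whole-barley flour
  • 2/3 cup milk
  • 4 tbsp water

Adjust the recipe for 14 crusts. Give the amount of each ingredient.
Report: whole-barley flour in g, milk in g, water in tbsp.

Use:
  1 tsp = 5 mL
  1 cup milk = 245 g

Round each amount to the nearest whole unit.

whole-barley flour: 105 g; milk: 286 g; water: 7 tbsp

Scaling factor: 14/8 = 7/4 = 1.75.
whole-barley flour: 60 g × 7/4 = 105 g
milk: 2/3 cup × 7/4 × 245 g/cup ≈ 286 g
water: 4 tbsp × 7/4 = 7 tbsp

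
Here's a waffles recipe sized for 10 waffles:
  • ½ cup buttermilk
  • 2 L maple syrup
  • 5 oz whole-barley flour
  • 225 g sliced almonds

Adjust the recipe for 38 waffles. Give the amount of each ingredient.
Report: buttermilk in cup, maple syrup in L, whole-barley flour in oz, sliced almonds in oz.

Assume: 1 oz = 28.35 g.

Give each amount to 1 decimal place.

Scaling factor: 38/10 = 19/5 = 3.8.
buttermilk: 0.5 cup × 19/5 = 1.9 cup
maple syrup: 2 L × 19/5 = 7.6 L
whole-barley flour: 5 oz × 19/5 = 19.0 oz
sliced almonds: 225 g × 19/5 ÷ 28.35 g/oz ≈ 30.2 oz

buttermilk: 1.9 cup; maple syrup: 7.6 L; whole-barley flour: 19.0 oz; sliced almonds: 30.2 oz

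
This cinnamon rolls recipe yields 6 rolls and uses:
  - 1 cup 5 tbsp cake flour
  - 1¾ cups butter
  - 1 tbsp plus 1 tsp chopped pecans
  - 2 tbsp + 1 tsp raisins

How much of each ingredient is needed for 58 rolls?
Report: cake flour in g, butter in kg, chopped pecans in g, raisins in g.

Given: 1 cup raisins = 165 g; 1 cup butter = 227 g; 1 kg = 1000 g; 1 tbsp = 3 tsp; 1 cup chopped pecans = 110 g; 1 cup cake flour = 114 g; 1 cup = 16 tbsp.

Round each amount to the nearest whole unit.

cake flour: 1446 g; butter: 4 kg; chopped pecans: 89 g; raisins: 233 g

Scaling factor: 58/6 = 29/3.
cake flour: (1 cup + 5 tbsp = 1.3125 cup) × 29/3 × 114 g/cup ≈ 1446 g
butter: 1.75 cup × 29/3 × 227 g/cup ÷ 1000 g/kg ≈ 4 kg
chopped pecans: (1 tbsp + 1 tsp = 4/3 tbsp) × 29/3 ÷ 16 tbsp/cup × 110 g/cup ≈ 89 g
raisins: (2 tbsp + 1 tsp = 7/3 tbsp) × 29/3 ÷ 16 tbsp/cup × 165 g/cup ≈ 233 g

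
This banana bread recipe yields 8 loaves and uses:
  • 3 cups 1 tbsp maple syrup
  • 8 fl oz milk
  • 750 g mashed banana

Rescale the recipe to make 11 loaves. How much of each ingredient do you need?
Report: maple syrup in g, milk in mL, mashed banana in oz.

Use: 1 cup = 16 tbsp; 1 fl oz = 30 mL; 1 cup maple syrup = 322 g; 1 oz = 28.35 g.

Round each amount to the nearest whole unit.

Scaling factor: 11/8 = 1.375.
maple syrup: (3 cup + 1 tbsp = 3.0625 cup) × 11/8 × 322 g/cup ≈ 1356 g
milk: 8 fl oz × 11/8 × 30 mL/fl oz = 330 mL
mashed banana: 750 g × 11/8 ÷ 28.35 g/oz ≈ 36 oz

maple syrup: 1356 g; milk: 330 mL; mashed banana: 36 oz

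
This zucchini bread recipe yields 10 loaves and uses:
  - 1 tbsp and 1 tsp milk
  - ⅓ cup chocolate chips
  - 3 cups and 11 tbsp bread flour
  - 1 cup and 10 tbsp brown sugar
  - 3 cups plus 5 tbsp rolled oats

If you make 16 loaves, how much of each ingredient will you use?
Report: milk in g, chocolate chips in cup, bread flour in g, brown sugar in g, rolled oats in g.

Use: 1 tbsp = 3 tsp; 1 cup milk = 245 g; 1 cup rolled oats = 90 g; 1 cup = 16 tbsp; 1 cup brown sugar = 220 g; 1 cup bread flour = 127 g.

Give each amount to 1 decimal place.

Scaling factor: 16/10 = 8/5 = 1.6.
milk: (1 tbsp + 1 tsp = 4/3 tbsp) × 8/5 ÷ 16 tbsp/cup × 245 g/cup ≈ 32.7 g
chocolate chips: 1/3 cup × 8/5 ≈ 0.5 cup
bread flour: (3 cup + 11 tbsp = 3.6875 cup) × 8/5 × 127 g/cup = 749.3 g
brown sugar: (1 cup + 10 tbsp = 1.625 cup) × 8/5 × 220 g/cup = 572.0 g
rolled oats: (3 cup + 5 tbsp = 3.3125 cup) × 8/5 × 90 g/cup = 477.0 g

milk: 32.7 g; chocolate chips: 0.5 cup; bread flour: 749.3 g; brown sugar: 572.0 g; rolled oats: 477.0 g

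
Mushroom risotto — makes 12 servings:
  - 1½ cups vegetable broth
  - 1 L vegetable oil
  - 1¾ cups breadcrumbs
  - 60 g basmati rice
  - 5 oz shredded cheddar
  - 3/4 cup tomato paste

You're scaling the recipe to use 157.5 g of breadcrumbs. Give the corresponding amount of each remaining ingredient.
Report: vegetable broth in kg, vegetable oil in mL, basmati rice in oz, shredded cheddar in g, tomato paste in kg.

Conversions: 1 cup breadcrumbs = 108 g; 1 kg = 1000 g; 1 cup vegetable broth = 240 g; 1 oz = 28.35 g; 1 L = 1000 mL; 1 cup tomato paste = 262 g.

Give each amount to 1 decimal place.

The original recipe has 189 g of breadcrumbs, so the scaling factor is 157.5 ÷ 189 = 5/6.
vegetable broth: 1.5 cup × 5/6 × 240 g/cup ÷ 1000 g/kg = 0.3 kg
vegetable oil: 1 L × 5/6 × 1000 mL/L ≈ 833.3 mL
basmati rice: 60 g × 5/6 ÷ 28.35 g/oz ≈ 1.8 oz
shredded cheddar: 5 oz × 5/6 × 28.35 g/oz ≈ 118.1 g
tomato paste: 0.75 cup × 5/6 × 262 g/cup ÷ 1000 g/kg ≈ 0.2 kg

vegetable broth: 0.3 kg; vegetable oil: 833.3 mL; basmati rice: 1.8 oz; shredded cheddar: 118.1 g; tomato paste: 0.2 kg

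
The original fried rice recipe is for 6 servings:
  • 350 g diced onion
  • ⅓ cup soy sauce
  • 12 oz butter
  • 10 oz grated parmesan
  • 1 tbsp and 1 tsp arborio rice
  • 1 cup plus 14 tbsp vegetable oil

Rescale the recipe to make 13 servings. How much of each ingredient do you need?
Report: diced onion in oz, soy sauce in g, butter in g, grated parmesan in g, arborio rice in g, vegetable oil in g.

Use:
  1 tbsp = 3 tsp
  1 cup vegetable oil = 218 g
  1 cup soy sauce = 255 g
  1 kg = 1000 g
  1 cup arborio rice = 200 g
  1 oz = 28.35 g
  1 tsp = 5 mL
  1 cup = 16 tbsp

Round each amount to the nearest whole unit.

diced onion: 27 oz; soy sauce: 184 g; butter: 737 g; grated parmesan: 614 g; arborio rice: 36 g; vegetable oil: 886 g

Scaling factor: 13/6.
diced onion: 350 g × 13/6 ÷ 28.35 g/oz ≈ 27 oz
soy sauce: 1/3 cup × 13/6 × 255 g/cup ≈ 184 g
butter: 12 oz × 13/6 × 28.35 g/oz ≈ 737 g
grated parmesan: 10 oz × 13/6 × 28.35 g/oz ≈ 614 g
arborio rice: (1 tbsp + 1 tsp = 4/3 tbsp) × 13/6 ÷ 16 tbsp/cup × 200 g/cup ≈ 36 g
vegetable oil: (1 cup + 14 tbsp = 1.875 cup) × 13/6 × 218 g/cup ≈ 886 g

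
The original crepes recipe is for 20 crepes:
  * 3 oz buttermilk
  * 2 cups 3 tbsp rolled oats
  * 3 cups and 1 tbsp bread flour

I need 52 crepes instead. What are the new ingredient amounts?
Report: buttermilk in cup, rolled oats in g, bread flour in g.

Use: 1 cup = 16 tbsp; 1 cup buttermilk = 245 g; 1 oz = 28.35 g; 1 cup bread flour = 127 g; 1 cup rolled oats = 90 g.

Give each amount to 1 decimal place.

buttermilk: 0.9 cup; rolled oats: 511.9 g; bread flour: 1011.2 g

Scaling factor: 52/20 = 13/5 = 2.6.
buttermilk: 3 oz × 13/5 × 28.35 g/oz ÷ 245 g/cup ≈ 0.9 cup
rolled oats: (2 cup + 3 tbsp = 2.1875 cup) × 13/5 × 90 g/cup ≈ 511.9 g
bread flour: (3 cup + 1 tbsp = 3.0625 cup) × 13/5 × 127 g/cup ≈ 1011.2 g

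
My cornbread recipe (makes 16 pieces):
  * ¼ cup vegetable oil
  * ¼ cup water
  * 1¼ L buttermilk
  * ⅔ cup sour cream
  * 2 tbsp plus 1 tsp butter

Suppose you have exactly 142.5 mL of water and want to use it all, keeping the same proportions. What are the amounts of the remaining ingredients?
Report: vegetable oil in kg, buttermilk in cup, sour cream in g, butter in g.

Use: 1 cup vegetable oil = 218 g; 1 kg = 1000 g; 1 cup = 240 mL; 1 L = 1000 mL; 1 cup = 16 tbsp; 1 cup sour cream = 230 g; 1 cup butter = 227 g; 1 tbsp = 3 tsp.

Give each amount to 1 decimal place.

vegetable oil: 0.1 kg; buttermilk: 12.4 cup; sour cream: 364.2 g; butter: 78.6 g

The original recipe has 60 mL of water, so the scaling factor is 142.5 ÷ 60 = 19/8 = 2.375.
vegetable oil: 0.25 cup × 19/8 × 218 g/cup ÷ 1000 g/kg ≈ 0.1 kg
buttermilk: 1.25 L × 19/8 × 1000 mL/L ÷ 240 mL/cup ≈ 12.4 cup
sour cream: 2/3 cup × 19/8 × 230 g/cup ≈ 364.2 g
butter: (2 tbsp + 1 tsp = 7/3 tbsp) × 19/8 ÷ 16 tbsp/cup × 227 g/cup ≈ 78.6 g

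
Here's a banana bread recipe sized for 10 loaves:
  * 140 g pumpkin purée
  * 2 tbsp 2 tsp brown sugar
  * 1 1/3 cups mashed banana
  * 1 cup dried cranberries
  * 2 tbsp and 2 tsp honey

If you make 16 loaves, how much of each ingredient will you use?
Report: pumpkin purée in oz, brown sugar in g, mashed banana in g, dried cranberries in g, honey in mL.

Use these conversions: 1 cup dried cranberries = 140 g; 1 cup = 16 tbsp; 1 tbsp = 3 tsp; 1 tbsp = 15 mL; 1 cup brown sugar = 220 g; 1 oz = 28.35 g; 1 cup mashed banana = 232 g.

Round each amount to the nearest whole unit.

pumpkin purée: 8 oz; brown sugar: 59 g; mashed banana: 495 g; dried cranberries: 224 g; honey: 64 mL

Scaling factor: 16/10 = 8/5 = 1.6.
pumpkin purée: 140 g × 8/5 ÷ 28.35 g/oz ≈ 8 oz
brown sugar: (2 tbsp + 2 tsp = 8/3 tbsp) × 8/5 ÷ 16 tbsp/cup × 220 g/cup ≈ 59 g
mashed banana: 4/3 cup × 8/5 × 232 g/cup ≈ 495 g
dried cranberries: 1 cup × 8/5 × 140 g/cup = 224 g
honey: (2 tbsp + 2 tsp = 8/3 tbsp) × 8/5 × 15 mL/tbsp = 64 mL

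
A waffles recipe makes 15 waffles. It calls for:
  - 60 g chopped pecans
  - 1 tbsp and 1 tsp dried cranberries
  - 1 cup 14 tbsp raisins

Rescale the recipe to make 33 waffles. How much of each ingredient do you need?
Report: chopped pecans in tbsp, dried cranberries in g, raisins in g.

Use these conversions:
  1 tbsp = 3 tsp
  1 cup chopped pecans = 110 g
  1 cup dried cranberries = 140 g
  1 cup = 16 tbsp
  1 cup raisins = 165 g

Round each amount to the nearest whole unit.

Scaling factor: 33/15 = 11/5 = 2.2.
chopped pecans: 60 g × 11/5 ÷ 110 g/cup × 16 tbsp/cup ≈ 19 tbsp
dried cranberries: (1 tbsp + 1 tsp = 4/3 tbsp) × 11/5 ÷ 16 tbsp/cup × 140 g/cup ≈ 26 g
raisins: (1 cup + 14 tbsp = 1.875 cup) × 11/5 × 165 g/cup ≈ 681 g

chopped pecans: 19 tbsp; dried cranberries: 26 g; raisins: 681 g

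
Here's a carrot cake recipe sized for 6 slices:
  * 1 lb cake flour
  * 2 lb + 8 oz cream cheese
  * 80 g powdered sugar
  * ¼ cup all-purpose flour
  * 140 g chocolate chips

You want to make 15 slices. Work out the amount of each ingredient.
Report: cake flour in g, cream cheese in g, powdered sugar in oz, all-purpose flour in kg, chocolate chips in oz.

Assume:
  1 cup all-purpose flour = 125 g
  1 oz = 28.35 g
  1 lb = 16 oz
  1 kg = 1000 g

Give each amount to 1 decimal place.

Scaling factor: 15/6 = 5/2 = 2.5.
cake flour: 1 lb × 5/2 × 16 oz/lb × 28.35 g/oz = 1134.0 g
cream cheese: (2 lb + 8 oz = 2.5 lb) × 5/2 × 16 oz/lb × 28.35 g/oz = 2835.0 g
powdered sugar: 80 g × 5/2 ÷ 28.35 g/oz ≈ 7.1 oz
all-purpose flour: 0.25 cup × 5/2 × 125 g/cup ÷ 1000 g/kg ≈ 0.1 kg
chocolate chips: 140 g × 5/2 ÷ 28.35 g/oz ≈ 12.3 oz

cake flour: 1134.0 g; cream cheese: 2835.0 g; powdered sugar: 7.1 oz; all-purpose flour: 0.1 kg; chocolate chips: 12.3 oz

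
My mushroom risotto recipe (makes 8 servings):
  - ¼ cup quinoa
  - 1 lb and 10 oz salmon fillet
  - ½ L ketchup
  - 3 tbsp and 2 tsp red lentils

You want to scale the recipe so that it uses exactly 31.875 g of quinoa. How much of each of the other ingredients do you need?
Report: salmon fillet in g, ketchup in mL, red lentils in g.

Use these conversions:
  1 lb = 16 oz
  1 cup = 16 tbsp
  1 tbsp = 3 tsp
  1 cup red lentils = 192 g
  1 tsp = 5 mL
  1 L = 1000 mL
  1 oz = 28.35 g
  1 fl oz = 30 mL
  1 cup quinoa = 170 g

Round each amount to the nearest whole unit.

The original recipe has 42.5 g of quinoa, so the scaling factor is 31.875 ÷ 42.5 = 3/4 = 0.75.
salmon fillet: (1 lb + 10 oz = 1.625 lb) × 3/4 × 16 oz/lb × 28.35 g/oz ≈ 553 g
ketchup: 0.5 L × 3/4 × 1000 mL/L = 375 mL
red lentils: (3 tbsp + 2 tsp = 11/3 tbsp) × 3/4 ÷ 16 tbsp/cup × 192 g/cup = 33 g

salmon fillet: 553 g; ketchup: 375 mL; red lentils: 33 g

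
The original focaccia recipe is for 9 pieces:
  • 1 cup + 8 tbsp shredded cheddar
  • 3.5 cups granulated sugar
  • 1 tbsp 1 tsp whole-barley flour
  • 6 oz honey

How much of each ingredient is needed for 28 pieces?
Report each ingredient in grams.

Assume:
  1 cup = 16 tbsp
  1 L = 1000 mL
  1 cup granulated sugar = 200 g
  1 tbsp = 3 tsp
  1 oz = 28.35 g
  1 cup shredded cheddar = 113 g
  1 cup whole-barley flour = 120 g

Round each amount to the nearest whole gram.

Scaling factor: 28/9.
shredded cheddar: (1 cup + 8 tbsp = 1.5 cup) × 28/9 × 113 g/cup ≈ 527 g
granulated sugar: 3.5 cup × 28/9 × 200 g/cup ≈ 2178 g
whole-barley flour: (1 tbsp + 1 tsp = 4/3 tbsp) × 28/9 ÷ 16 tbsp/cup × 120 g/cup ≈ 31 g
honey: 6 oz × 28/9 × 28.35 g/oz ≈ 529 g

shredded cheddar: 527 g; granulated sugar: 2178 g; whole-barley flour: 31 g; honey: 529 g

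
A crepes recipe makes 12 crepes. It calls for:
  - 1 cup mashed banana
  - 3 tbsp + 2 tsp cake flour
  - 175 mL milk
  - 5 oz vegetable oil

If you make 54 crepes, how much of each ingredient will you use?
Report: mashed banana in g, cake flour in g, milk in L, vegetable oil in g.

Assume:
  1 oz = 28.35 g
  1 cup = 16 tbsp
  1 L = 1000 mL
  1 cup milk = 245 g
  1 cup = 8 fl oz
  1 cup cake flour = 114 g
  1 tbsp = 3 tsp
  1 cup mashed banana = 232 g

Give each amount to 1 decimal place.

mashed banana: 1044.0 g; cake flour: 117.6 g; milk: 0.8 L; vegetable oil: 637.9 g

Scaling factor: 54/12 = 9/2 = 4.5.
mashed banana: 1 cup × 9/2 × 232 g/cup = 1044.0 g
cake flour: (3 tbsp + 2 tsp = 11/3 tbsp) × 9/2 ÷ 16 tbsp/cup × 114 g/cup ≈ 117.6 g
milk: 175 mL × 9/2 ÷ 1000 mL/L ≈ 0.8 L
vegetable oil: 5 oz × 9/2 × 28.35 g/oz ≈ 637.9 g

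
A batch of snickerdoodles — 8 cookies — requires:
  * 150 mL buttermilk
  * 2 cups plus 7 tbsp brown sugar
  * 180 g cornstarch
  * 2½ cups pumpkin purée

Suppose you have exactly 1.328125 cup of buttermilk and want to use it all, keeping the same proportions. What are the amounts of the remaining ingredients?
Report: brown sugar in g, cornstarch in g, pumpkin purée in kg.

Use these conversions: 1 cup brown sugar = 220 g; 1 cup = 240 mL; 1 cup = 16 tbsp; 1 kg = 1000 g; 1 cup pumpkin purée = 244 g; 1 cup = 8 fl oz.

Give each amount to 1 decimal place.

brown sugar: 1139.5 g; cornstarch: 382.5 g; pumpkin purée: 1.3 kg

The original recipe has 0.625 cup of buttermilk, so the scaling factor is 1.328125 ÷ 0.625 = 17/8 = 2.125.
brown sugar: (2 cup + 7 tbsp = 2.4375 cup) × 17/8 × 220 g/cup ≈ 1139.5 g
cornstarch: 180 g × 17/8 = 382.5 g
pumpkin purée: 2.5 cup × 17/8 × 244 g/cup ÷ 1000 g/kg ≈ 1.3 kg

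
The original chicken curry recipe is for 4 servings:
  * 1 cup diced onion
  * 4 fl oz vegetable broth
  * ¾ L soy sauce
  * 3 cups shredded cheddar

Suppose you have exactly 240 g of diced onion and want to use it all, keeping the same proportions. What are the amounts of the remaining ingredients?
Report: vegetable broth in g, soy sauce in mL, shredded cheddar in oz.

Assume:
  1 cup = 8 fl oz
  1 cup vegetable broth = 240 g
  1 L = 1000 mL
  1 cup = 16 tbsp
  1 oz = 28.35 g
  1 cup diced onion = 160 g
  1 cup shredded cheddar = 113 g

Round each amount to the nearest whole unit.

vegetable broth: 180 g; soy sauce: 1125 mL; shredded cheddar: 18 oz

The original recipe has 160 g of diced onion, so the scaling factor is 240 ÷ 160 = 3/2 = 1.5.
vegetable broth: 4 fl oz × 3/2 ÷ 8 fl oz/cup × 240 g/cup = 180 g
soy sauce: 0.75 L × 3/2 × 1000 mL/L = 1125 mL
shredded cheddar: 3 cup × 3/2 × 113 g/cup ÷ 28.35 g/oz ≈ 18 oz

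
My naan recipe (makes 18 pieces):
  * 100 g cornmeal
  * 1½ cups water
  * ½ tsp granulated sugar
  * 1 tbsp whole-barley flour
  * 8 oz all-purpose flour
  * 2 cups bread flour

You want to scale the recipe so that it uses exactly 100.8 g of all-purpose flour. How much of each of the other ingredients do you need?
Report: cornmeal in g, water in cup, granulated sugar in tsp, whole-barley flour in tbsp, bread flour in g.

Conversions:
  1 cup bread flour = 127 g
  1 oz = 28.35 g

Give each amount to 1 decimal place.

cornmeal: 44.4 g; water: 0.7 cup; granulated sugar: 0.2 tsp; whole-barley flour: 0.4 tbsp; bread flour: 112.9 g

The original recipe has 226.8 g of all-purpose flour, so the scaling factor is 100.8 ÷ 226.8 = 4/9.
cornmeal: 100 g × 4/9 ≈ 44.4 g
water: 1.5 cup × 4/9 ≈ 0.7 cup
granulated sugar: 0.5 tsp × 4/9 ≈ 0.2 tsp
whole-barley flour: 1 tbsp × 4/9 ≈ 0.4 tbsp
bread flour: 2 cup × 4/9 × 127 g/cup ≈ 112.9 g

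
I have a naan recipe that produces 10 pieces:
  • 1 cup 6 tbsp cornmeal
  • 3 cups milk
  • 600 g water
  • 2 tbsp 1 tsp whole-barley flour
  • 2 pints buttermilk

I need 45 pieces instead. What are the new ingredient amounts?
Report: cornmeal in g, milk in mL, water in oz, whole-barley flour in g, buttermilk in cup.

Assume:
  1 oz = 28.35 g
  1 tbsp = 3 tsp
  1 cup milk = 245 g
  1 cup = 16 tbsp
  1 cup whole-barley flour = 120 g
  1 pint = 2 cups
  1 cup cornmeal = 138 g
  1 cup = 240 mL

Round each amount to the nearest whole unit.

Scaling factor: 45/10 = 9/2 = 4.5.
cornmeal: (1 cup + 6 tbsp = 1.375 cup) × 9/2 × 138 g/cup ≈ 854 g
milk: 3 cup × 9/2 × 240 mL/cup = 3240 mL
water: 600 g × 9/2 ÷ 28.35 g/oz ≈ 95 oz
whole-barley flour: (2 tbsp + 1 tsp = 7/3 tbsp) × 9/2 ÷ 16 tbsp/cup × 120 g/cup ≈ 79 g
buttermilk: 2 pint × 9/2 × 2 cup/pint = 18 cup

cornmeal: 854 g; milk: 3240 mL; water: 95 oz; whole-barley flour: 79 g; buttermilk: 18 cup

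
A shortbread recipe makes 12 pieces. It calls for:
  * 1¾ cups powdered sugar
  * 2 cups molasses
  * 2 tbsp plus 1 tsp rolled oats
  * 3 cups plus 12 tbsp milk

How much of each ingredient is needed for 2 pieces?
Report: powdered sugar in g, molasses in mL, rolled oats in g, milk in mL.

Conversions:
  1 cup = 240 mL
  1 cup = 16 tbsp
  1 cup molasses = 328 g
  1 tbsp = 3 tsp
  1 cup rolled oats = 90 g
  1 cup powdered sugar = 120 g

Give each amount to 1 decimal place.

Scaling factor: 2/12 = 1/6.
powdered sugar: 1.75 cup × 1/6 × 120 g/cup = 35.0 g
molasses: 2 cup × 1/6 × 240 mL/cup = 80.0 mL
rolled oats: (2 tbsp + 1 tsp = 7/3 tbsp) × 1/6 ÷ 16 tbsp/cup × 90 g/cup ≈ 2.2 g
milk: (3 cup + 12 tbsp = 3.75 cup) × 1/6 × 240 mL/cup = 150.0 mL

powdered sugar: 35.0 g; molasses: 80.0 mL; rolled oats: 2.2 g; milk: 150.0 mL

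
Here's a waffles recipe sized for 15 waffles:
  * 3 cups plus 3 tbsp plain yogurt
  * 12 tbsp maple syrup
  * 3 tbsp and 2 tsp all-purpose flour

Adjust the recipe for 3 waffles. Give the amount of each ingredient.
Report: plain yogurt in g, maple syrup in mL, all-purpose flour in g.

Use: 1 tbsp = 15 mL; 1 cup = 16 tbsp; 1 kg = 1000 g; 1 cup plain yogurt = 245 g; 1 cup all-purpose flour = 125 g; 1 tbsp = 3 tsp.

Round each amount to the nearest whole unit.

Scaling factor: 3/15 = 1/5 = 0.2.
plain yogurt: (3 cup + 3 tbsp = 3.1875 cup) × 1/5 × 245 g/cup ≈ 156 g
maple syrup: 12 tbsp × 1/5 × 15 mL/tbsp = 36 mL
all-purpose flour: (3 tbsp + 2 tsp = 11/3 tbsp) × 1/5 ÷ 16 tbsp/cup × 125 g/cup ≈ 6 g

plain yogurt: 156 g; maple syrup: 36 mL; all-purpose flour: 6 g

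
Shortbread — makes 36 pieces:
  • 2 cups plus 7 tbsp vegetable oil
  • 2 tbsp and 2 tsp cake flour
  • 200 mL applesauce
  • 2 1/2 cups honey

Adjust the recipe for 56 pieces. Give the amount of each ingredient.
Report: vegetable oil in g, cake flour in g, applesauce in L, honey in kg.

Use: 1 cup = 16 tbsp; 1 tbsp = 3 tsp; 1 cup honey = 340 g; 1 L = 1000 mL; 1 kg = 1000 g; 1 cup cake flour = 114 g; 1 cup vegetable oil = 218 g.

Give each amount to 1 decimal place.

vegetable oil: 826.6 g; cake flour: 29.6 g; applesauce: 0.3 L; honey: 1.3 kg

Scaling factor: 56/36 = 14/9.
vegetable oil: (2 cup + 7 tbsp = 2.4375 cup) × 14/9 × 218 g/cup ≈ 826.6 g
cake flour: (2 tbsp + 2 tsp = 8/3 tbsp) × 14/9 ÷ 16 tbsp/cup × 114 g/cup ≈ 29.6 g
applesauce: 200 mL × 14/9 ÷ 1000 mL/L ≈ 0.3 L
honey: 2.5 cup × 14/9 × 340 g/cup ÷ 1000 g/kg ≈ 1.3 kg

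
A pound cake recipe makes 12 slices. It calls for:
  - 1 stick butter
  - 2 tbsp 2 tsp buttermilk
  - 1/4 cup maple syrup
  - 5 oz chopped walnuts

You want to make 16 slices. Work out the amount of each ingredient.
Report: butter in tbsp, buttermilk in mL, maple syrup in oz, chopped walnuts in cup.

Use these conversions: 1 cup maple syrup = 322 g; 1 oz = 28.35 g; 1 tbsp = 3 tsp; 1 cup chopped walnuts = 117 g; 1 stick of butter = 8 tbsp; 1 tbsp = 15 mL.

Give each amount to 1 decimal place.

butter: 10.7 tbsp; buttermilk: 53.3 mL; maple syrup: 3.8 oz; chopped walnuts: 1.6 cup

Scaling factor: 16/12 = 4/3.
butter: 1 stick × 4/3 × 8 tbsp/stick ≈ 10.7 tbsp
buttermilk: (2 tbsp + 2 tsp = 8/3 tbsp) × 4/3 × 15 mL/tbsp ≈ 53.3 mL
maple syrup: 0.25 cup × 4/3 × 322 g/cup ÷ 28.35 g/oz ≈ 3.8 oz
chopped walnuts: 5 oz × 4/3 × 28.35 g/oz ÷ 117 g/cup ≈ 1.6 cup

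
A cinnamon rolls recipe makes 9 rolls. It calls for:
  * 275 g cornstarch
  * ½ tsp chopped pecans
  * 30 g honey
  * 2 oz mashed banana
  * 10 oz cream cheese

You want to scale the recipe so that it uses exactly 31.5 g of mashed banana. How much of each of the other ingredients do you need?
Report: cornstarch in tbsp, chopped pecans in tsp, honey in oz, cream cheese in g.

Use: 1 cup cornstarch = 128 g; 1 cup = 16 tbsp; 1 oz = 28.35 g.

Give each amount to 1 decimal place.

cornstarch: 19.1 tbsp; chopped pecans: 0.3 tsp; honey: 0.6 oz; cream cheese: 157.5 g

The original recipe has 56.7 g of mashed banana, so the scaling factor is 31.5 ÷ 56.7 = 5/9.
cornstarch: 275 g × 5/9 ÷ 128 g/cup × 16 tbsp/cup ≈ 19.1 tbsp
chopped pecans: 0.5 tsp × 5/9 ≈ 0.3 tsp
honey: 30 g × 5/9 ÷ 28.35 g/oz ≈ 0.6 oz
cream cheese: 10 oz × 5/9 × 28.35 g/oz = 157.5 g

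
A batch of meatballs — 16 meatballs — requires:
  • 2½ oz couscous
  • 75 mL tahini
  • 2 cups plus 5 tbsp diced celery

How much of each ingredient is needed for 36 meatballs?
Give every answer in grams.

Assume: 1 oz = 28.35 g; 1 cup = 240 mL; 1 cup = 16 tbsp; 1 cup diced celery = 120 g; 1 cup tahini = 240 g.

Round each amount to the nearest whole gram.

Scaling factor: 36/16 = 9/4 = 2.25.
couscous: 2.5 oz × 9/4 × 28.35 g/oz ≈ 159 g
tahini: 75 mL × 9/4 ÷ 240 mL/cup × 240 g/cup ≈ 169 g
diced celery: (2 cup + 5 tbsp = 2.3125 cup) × 9/4 × 120 g/cup ≈ 624 g

couscous: 159 g; tahini: 169 g; diced celery: 624 g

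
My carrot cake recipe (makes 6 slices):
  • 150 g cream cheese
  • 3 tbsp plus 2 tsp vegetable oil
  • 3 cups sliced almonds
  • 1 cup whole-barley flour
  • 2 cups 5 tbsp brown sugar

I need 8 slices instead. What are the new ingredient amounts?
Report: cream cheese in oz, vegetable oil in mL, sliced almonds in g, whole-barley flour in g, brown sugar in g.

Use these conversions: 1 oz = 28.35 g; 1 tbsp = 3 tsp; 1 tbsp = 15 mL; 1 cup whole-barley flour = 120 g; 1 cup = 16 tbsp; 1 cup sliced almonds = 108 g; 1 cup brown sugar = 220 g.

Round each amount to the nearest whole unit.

cream cheese: 7 oz; vegetable oil: 73 mL; sliced almonds: 432 g; whole-barley flour: 160 g; brown sugar: 678 g

Scaling factor: 8/6 = 4/3.
cream cheese: 150 g × 4/3 ÷ 28.35 g/oz ≈ 7 oz
vegetable oil: (3 tbsp + 2 tsp = 11/3 tbsp) × 4/3 × 15 mL/tbsp ≈ 73 mL
sliced almonds: 3 cup × 4/3 × 108 g/cup = 432 g
whole-barley flour: 1 cup × 4/3 × 120 g/cup = 160 g
brown sugar: (2 cup + 5 tbsp = 2.3125 cup) × 4/3 × 220 g/cup ≈ 678 g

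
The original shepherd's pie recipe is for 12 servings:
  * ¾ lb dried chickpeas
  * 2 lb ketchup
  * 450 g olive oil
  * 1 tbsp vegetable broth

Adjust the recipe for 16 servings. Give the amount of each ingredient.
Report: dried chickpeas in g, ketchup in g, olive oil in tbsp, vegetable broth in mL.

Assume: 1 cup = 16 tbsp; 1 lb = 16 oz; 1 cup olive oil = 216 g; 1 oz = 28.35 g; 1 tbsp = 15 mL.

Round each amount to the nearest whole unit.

dried chickpeas: 454 g; ketchup: 1210 g; olive oil: 44 tbsp; vegetable broth: 20 mL

Scaling factor: 16/12 = 4/3.
dried chickpeas: 0.75 lb × 4/3 × 16 oz/lb × 28.35 g/oz ≈ 454 g
ketchup: 2 lb × 4/3 × 16 oz/lb × 28.35 g/oz ≈ 1210 g
olive oil: 450 g × 4/3 ÷ 216 g/cup × 16 tbsp/cup ≈ 44 tbsp
vegetable broth: 1 tbsp × 4/3 × 15 mL/tbsp = 20 mL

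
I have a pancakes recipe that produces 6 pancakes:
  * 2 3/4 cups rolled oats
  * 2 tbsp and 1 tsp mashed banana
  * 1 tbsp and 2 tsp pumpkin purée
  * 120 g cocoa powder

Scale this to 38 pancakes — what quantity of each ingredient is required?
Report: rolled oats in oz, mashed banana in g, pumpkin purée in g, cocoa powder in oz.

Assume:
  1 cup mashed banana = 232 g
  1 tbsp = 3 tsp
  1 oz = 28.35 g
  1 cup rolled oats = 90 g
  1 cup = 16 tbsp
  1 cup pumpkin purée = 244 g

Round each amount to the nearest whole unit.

Scaling factor: 38/6 = 19/3.
rolled oats: 2.75 cup × 19/3 × 90 g/cup ÷ 28.35 g/oz ≈ 55 oz
mashed banana: (2 tbsp + 1 tsp = 7/3 tbsp) × 19/3 ÷ 16 tbsp/cup × 232 g/cup ≈ 214 g
pumpkin purée: (1 tbsp + 2 tsp = 5/3 tbsp) × 19/3 ÷ 16 tbsp/cup × 244 g/cup ≈ 161 g
cocoa powder: 120 g × 19/3 ÷ 28.35 g/oz ≈ 27 oz

rolled oats: 55 oz; mashed banana: 214 g; pumpkin purée: 161 g; cocoa powder: 27 oz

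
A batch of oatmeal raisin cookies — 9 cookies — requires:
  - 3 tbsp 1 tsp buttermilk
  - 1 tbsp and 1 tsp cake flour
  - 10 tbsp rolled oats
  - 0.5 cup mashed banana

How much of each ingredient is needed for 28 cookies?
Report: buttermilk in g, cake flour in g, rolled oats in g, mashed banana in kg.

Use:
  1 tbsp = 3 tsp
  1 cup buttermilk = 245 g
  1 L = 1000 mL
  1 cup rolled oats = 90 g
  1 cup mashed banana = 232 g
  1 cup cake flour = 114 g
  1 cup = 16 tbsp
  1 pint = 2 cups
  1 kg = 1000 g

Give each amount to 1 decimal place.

buttermilk: 158.8 g; cake flour: 29.6 g; rolled oats: 175.0 g; mashed banana: 0.4 kg

Scaling factor: 28/9.
buttermilk: (3 tbsp + 1 tsp = 10/3 tbsp) × 28/9 ÷ 16 tbsp/cup × 245 g/cup ≈ 158.8 g
cake flour: (1 tbsp + 1 tsp = 4/3 tbsp) × 28/9 ÷ 16 tbsp/cup × 114 g/cup ≈ 29.6 g
rolled oats: 10 tbsp × 28/9 ÷ 16 tbsp/cup × 90 g/cup = 175.0 g
mashed banana: 0.5 cup × 28/9 × 232 g/cup ÷ 1000 g/kg ≈ 0.4 kg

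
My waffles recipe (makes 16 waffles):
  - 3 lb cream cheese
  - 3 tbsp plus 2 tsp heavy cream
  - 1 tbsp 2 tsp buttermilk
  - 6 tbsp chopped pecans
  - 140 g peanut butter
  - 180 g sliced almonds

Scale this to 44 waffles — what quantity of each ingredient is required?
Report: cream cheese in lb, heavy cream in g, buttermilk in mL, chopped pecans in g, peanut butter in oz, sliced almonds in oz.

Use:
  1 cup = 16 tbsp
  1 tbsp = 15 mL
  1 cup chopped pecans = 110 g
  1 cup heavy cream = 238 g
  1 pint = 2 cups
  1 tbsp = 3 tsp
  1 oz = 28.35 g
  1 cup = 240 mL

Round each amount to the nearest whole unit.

cream cheese: 8 lb; heavy cream: 150 g; buttermilk: 69 mL; chopped pecans: 113 g; peanut butter: 14 oz; sliced almonds: 17 oz

Scaling factor: 44/16 = 11/4 = 2.75.
cream cheese: 3 lb × 11/4 ≈ 8 lb
heavy cream: (3 tbsp + 2 tsp = 11/3 tbsp) × 11/4 ÷ 16 tbsp/cup × 238 g/cup ≈ 150 g
buttermilk: (1 tbsp + 2 tsp = 5/3 tbsp) × 11/4 × 15 mL/tbsp ≈ 69 mL
chopped pecans: 6 tbsp × 11/4 ÷ 16 tbsp/cup × 110 g/cup ≈ 113 g
peanut butter: 140 g × 11/4 ÷ 28.35 g/oz ≈ 14 oz
sliced almonds: 180 g × 11/4 ÷ 28.35 g/oz ≈ 17 oz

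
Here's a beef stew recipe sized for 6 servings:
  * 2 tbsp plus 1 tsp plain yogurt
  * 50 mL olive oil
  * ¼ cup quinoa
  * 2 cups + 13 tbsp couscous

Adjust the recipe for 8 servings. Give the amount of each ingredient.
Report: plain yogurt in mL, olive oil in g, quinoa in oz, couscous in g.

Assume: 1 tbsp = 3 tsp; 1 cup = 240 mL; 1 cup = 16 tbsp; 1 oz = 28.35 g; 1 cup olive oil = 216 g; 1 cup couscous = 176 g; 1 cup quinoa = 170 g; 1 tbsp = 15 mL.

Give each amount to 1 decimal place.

plain yogurt: 46.7 mL; olive oil: 60.0 g; quinoa: 2.0 oz; couscous: 660.0 g

Scaling factor: 8/6 = 4/3.
plain yogurt: (2 tbsp + 1 tsp = 7/3 tbsp) × 4/3 × 15 mL/tbsp ≈ 46.7 mL
olive oil: 50 mL × 4/3 ÷ 240 mL/cup × 216 g/cup = 60.0 g
quinoa: 0.25 cup × 4/3 × 170 g/cup ÷ 28.35 g/oz ≈ 2.0 oz
couscous: (2 cup + 13 tbsp = 2.8125 cup) × 4/3 × 176 g/cup = 660.0 g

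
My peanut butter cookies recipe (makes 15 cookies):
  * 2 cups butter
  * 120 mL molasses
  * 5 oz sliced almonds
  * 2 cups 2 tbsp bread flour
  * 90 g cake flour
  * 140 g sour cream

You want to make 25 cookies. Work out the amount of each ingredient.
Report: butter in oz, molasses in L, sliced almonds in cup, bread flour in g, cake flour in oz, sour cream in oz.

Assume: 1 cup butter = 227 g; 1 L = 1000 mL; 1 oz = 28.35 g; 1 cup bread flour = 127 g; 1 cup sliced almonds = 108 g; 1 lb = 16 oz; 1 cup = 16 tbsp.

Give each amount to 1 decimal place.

butter: 26.7 oz; molasses: 0.2 L; sliced almonds: 2.2 cup; bread flour: 449.8 g; cake flour: 5.3 oz; sour cream: 8.2 oz

Scaling factor: 25/15 = 5/3.
butter: 2 cup × 5/3 × 227 g/cup ÷ 28.35 g/oz ≈ 26.7 oz
molasses: 120 mL × 5/3 ÷ 1000 mL/L = 0.2 L
sliced almonds: 5 oz × 5/3 × 28.35 g/oz ÷ 108 g/cup ≈ 2.2 cup
bread flour: (2 cup + 2 tbsp = 2.125 cup) × 5/3 × 127 g/cup ≈ 449.8 g
cake flour: 90 g × 5/3 ÷ 28.35 g/oz ≈ 5.3 oz
sour cream: 140 g × 5/3 ÷ 28.35 g/oz ≈ 8.2 oz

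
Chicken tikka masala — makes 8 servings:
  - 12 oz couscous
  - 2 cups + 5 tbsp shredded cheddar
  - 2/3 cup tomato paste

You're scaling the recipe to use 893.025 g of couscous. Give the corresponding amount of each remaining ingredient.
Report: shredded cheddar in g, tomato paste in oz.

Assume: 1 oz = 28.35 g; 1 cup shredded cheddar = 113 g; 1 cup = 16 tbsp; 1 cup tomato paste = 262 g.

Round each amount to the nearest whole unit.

The original recipe has 340.2 g of couscous, so the scaling factor is 893.025 ÷ 340.2 = 21/8 = 2.625.
shredded cheddar: (2 cup + 5 tbsp = 2.3125 cup) × 21/8 × 113 g/cup ≈ 686 g
tomato paste: 2/3 cup × 21/8 × 262 g/cup ÷ 28.35 g/oz ≈ 16 oz

shredded cheddar: 686 g; tomato paste: 16 oz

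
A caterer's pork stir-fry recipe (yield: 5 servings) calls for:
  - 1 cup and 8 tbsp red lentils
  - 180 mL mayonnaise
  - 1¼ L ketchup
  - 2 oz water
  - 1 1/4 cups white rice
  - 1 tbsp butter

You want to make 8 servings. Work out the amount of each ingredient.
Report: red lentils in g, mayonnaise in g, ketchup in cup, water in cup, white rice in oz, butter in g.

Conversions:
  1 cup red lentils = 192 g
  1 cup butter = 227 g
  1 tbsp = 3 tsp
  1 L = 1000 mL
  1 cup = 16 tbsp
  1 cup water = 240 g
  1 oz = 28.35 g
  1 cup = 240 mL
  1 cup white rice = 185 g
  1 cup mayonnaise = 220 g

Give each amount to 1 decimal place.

red lentils: 460.8 g; mayonnaise: 264.0 g; ketchup: 8.3 cup; water: 0.4 cup; white rice: 13.1 oz; butter: 22.7 g

Scaling factor: 8/5 = 1.6.
red lentils: (1 cup + 8 tbsp = 1.5 cup) × 8/5 × 192 g/cup = 460.8 g
mayonnaise: 180 mL × 8/5 ÷ 240 mL/cup × 220 g/cup = 264.0 g
ketchup: 1.25 L × 8/5 × 1000 mL/L ÷ 240 mL/cup ≈ 8.3 cup
water: 2 oz × 8/5 × 28.35 g/oz ÷ 240 g/cup ≈ 0.4 cup
white rice: 1.25 cup × 8/5 × 185 g/cup ÷ 28.35 g/oz ≈ 13.1 oz
butter: 1 tbsp × 8/5 ÷ 16 tbsp/cup × 227 g/cup = 22.7 g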